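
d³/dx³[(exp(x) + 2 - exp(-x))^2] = (8*exp(4*x) + 4*exp(3*x) + 4*exp(x) - 8)*exp(-2*x)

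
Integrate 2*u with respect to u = u^2 + C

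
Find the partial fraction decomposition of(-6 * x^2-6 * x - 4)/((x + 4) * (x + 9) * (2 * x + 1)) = -10/(119*(2*x + 1)) - 436/(85*(x + 9)) + 76/(35*(x + 4))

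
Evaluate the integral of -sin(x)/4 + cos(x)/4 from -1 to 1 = sin(1)/2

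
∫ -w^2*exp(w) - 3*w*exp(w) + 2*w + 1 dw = (1 - exp(w))*(w^2 + w - 1) + C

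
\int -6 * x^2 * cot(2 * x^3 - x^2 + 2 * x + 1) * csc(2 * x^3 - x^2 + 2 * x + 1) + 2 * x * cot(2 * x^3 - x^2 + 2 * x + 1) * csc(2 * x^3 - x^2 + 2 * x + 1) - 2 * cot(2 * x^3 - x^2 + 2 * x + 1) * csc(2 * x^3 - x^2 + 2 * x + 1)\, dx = csc(2*x^3 - x^2 + 2*x + 1) + C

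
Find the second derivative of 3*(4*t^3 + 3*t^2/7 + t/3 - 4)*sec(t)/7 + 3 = (-84*t^3 + 168*t^3/cos(t)^2 + 504*t^2*sin(t)/cos(t) - 9*t^2 + 18*t^2/cos(t)^2 + 36*t*sin(t)/cos(t) + 497*t + 14*t/cos(t)^2 + 14*sin(t)/cos(t) + 102 - 168/cos(t)^2)/(49*cos(t))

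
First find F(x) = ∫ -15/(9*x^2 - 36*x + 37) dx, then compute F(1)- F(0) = -5*acot(3) + 5*acot(6)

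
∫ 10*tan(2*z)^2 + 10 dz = 5*tan(2*z) + C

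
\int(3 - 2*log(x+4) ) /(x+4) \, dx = (3 - log(x + 4))*log(x + 4) + C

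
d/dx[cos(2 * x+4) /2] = -sin(2*x + 4)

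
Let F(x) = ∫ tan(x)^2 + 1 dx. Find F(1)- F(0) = tan(1)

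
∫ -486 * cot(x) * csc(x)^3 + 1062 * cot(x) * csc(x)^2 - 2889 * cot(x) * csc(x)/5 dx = 9*(90*csc(x)^2 - 295*csc(x) + 321)*csc(x)/5 + C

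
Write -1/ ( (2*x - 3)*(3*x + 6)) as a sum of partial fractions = -2/(21*(2*x - 3)) + 1/(21*(x + 2))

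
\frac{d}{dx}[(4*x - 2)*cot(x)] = -4*x/sin(x)^2 + 4/tan(x) + 2/sin(x)^2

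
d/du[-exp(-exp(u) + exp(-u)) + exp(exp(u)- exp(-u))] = (exp(2*u) + exp(2*exp(u) - 2*exp(-u)) + exp(2*u + 2*exp(u) - 2*exp(-u)) + 1)*exp(-u - exp(u) + exp(-u))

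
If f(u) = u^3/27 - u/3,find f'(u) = u^2/9 - 1/3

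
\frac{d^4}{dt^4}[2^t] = 2^t*log(2)^4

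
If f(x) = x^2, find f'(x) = 2*x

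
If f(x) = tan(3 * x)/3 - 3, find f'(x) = cos(3*x)^(-2)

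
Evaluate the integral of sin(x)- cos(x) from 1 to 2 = -sin(2) - cos(2) + cos(1) + sin(1)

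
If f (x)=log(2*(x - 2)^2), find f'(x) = 2/(x - 2)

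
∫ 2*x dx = x^2 + C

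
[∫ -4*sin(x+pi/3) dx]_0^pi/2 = -2*sqrt(3) - 2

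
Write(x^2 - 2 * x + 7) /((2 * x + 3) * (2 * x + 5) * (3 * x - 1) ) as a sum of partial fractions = 58/(187*(3*x - 1)) + 73/(68*(2*x + 5)) - 49/(44*(2*x + 3))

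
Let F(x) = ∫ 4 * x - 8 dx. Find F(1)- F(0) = -6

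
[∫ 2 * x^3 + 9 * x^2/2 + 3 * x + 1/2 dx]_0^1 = 4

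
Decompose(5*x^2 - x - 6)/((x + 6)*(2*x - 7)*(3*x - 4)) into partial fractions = -7/(143*(3*x - 4)) + 207/(247*(2*x - 7)) + 90/(209*(x + 6))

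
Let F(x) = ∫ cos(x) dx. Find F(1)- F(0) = sin(1)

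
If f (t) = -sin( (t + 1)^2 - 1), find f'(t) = -2*(t + 1)*cos(t*(t + 2))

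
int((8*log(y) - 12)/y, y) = (2*log(y) - 3)^2 + C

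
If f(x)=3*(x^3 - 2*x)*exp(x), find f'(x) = 3*x^3*exp(x) + 9*x^2*exp(x) - 6*x*exp(x) - 6*exp(x)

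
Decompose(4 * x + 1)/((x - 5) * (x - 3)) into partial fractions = -13/(2*(x - 3)) + 21/(2*(x - 5))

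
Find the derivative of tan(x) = cos(x)^(-2)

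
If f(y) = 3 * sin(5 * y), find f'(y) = 15*cos(5*y)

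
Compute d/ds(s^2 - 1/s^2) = (2*s^4 + 2)/s^3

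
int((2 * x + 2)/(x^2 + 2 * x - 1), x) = log((x + 1)^2 - 2) + C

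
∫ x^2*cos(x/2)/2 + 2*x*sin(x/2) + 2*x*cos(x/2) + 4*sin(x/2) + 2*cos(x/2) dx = (x + 2)^2*sin(x/2) + C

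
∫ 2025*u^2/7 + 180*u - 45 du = 675*u^3/7 + 90*u^2 - 45*u + C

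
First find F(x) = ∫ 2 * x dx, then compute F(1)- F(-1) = 0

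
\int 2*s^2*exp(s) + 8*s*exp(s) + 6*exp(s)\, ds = 2*(s + 1)^2*exp(s) + C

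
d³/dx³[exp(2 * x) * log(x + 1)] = (8*x^3*exp(2*x)*log(x + 1) + 24*x^2*exp(2*x)*log(x + 1) + 12*x^2*exp(2*x) + 24*x*exp(2*x)*log(x + 1) + 18*x*exp(2*x) + 8*exp(2*x)*log(x + 1) + 8*exp(2*x))/(x^3 + 3*x^2 + 3*x + 1)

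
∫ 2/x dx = 2*log(x) + C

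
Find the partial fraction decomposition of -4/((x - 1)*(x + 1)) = 2/(x + 1) - 2/(x - 1)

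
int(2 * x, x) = x^2 + C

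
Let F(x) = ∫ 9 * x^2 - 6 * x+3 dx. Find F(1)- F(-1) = 12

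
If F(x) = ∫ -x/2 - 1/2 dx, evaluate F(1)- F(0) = -3/4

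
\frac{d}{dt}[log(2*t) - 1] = 1/t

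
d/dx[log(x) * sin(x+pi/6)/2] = (x*log(x)*cos(x + pi/6) + sin(x + pi/6))/(2*x)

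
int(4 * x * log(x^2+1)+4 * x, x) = 2*(x^2 + 1)*log(x^2 + 1) + C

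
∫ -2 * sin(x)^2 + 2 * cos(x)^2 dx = 2*sin(x + pi/4)^2 + C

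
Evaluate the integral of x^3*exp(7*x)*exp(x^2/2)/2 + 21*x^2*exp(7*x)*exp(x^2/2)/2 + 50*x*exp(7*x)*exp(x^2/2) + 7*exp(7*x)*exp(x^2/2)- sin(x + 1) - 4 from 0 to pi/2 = -2*pi - sin(1) - cos(1) + (pi^2/8 + 7*pi/2)*exp(pi^2/8 + 7*pi/2)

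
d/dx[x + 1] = 1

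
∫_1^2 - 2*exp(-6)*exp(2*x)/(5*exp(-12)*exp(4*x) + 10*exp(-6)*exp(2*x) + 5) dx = -exp(4)/(5*(1 + exp(4))) + exp(2)/(5*(1 + exp(2)))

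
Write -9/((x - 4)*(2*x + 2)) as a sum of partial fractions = 9/(10*(x + 1)) - 9/(10*(x - 4))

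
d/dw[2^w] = 2^w*log(2)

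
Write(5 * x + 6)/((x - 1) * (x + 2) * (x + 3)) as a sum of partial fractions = -9/(4*(x + 3)) + 4/(3*(x + 2)) + 11/(12*(x - 1))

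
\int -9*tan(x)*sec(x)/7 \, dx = -9/(7*cos(x)) + C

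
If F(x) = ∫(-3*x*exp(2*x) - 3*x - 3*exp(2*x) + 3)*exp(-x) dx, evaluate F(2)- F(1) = -6*exp(2) - 3*exp(-1) + 6*exp(-2) + 3*E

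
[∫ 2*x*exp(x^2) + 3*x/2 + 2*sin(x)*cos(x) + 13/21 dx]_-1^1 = 26/21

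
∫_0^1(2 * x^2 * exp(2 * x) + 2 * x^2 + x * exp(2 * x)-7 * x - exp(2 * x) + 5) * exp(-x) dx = E - exp(-1)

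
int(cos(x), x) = sin(x) + C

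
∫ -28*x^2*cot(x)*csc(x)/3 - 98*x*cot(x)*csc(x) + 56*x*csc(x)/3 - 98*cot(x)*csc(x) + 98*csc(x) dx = (28*x^2/3 + 98*x + 98)*csc(x) + C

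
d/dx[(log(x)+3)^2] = (2*log(x) + 6)/x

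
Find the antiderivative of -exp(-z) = exp(-z) + C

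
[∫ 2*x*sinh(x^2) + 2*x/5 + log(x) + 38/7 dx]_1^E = -162/35 - cosh(1) + exp(2)/5 + 38*E/7 + cosh(exp(2))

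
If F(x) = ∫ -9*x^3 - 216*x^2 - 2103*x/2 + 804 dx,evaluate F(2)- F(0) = -1107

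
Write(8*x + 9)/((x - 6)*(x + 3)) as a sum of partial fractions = 5/(3*(x + 3)) + 19/(3*(x - 6))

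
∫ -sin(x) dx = cos(x) + C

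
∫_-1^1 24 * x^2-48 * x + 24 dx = 64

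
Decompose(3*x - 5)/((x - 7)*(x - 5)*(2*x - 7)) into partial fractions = 22/(21*(2*x - 7)) - 5/(3*(x - 5)) + 8/(7*(x - 7))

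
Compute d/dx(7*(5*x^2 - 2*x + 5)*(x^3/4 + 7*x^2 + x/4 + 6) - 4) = 175*x^4/4 + 966*x^3 - 483*x^2/2 + 903*x - 301/4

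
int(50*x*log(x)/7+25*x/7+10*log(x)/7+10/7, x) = 5*x*(5*x + 2)*log(x)/7 + C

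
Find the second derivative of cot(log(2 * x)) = (1 + 2*cos(log(x) + log(2))/sin(log(x) + log(2)))/(x^2*sin(log(x) + log(2))^2)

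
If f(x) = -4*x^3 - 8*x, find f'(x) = -12*x^2 - 8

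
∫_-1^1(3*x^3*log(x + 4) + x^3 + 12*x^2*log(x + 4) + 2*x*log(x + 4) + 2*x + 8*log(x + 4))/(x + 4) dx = 3*log(3) + 3*log(5)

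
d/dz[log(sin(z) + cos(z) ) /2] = 1/(2*tan(z + pi/4))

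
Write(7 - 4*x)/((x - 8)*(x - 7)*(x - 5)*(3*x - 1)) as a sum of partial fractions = -153/(6440*(3*x - 1)) - 13/(84*(x - 5)) + 21/(40*(x - 7)) - 25/(69*(x - 8))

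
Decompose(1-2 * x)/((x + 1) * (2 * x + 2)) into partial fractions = -1/(x + 1) + 3/(2*(x + 1)^2)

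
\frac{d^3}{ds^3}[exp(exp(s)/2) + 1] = exp(s + exp(s)/2)/2 + 3*exp(2*s + exp(s)/2)/4 + exp(3*s + exp(s)/2)/8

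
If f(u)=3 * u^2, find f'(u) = 6*u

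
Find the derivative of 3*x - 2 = 3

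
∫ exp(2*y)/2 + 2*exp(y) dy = (exp(y) + 4)^2/4 + C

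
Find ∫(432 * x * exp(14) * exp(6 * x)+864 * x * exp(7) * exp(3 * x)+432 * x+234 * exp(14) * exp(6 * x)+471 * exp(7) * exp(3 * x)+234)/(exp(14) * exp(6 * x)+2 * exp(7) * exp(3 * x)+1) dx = (6*(exp(3*x + 7) + 1)*(3*x + 9*(2*x + 1)^2 + 1) + exp(3*x + 7))/(exp(3*x + 7) + 1) + C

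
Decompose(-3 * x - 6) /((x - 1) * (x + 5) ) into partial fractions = -3/(2*(x + 5)) - 3/(2*(x - 1))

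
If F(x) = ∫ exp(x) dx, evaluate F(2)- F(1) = -E + exp(2)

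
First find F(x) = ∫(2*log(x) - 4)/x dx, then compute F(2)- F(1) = -4 + (-2 + log(2))^2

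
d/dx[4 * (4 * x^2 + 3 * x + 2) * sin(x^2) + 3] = 32*x^3*cos(x^2) + 24*x^2*cos(x^2) + 32*x*sin(x^2) + 16*x*cos(x^2) + 12*sin(x^2)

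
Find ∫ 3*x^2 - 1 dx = x^3 - x + C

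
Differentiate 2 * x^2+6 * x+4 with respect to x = 4*x + 6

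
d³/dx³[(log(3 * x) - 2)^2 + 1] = (4*log(x) - 14 + 4*log(3))/x^3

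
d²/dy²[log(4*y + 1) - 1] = -16/(16*y^2 + 8*y + 1)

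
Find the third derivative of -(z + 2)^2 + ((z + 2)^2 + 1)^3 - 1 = 120*z^3 + 720*z^2 + 1512*z + 1104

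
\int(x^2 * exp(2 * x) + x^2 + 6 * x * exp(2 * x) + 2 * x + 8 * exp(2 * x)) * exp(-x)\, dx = 2*(x + 2)^2*sinh(x) + C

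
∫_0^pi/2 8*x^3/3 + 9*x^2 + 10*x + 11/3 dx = -1 + (1 + pi/3)*(1 + pi/2)^3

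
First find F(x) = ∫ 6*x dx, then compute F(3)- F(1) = 24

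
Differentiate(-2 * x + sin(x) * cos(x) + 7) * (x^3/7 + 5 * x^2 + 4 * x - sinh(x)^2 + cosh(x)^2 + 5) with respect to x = x^3*cos(2*x)/7 - 8*x^3/7 + 3*x^2*sin(2*x)/14 + 5*x^2*cos(2*x) - 27*x^2 + 5*x*sin(2*x) + 4*x*cos(2*x) + 54*x + 2*sin(2*x) + 6*cos(2*x) + 16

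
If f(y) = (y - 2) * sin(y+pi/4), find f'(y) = y*cos(y + pi/4) + sin(y + pi/4) - 2*cos(y + pi/4)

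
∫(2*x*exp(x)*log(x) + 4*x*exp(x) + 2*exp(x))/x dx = 2*(log(x) + 2)*exp(x) + C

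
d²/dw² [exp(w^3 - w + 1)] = 9*w^4*exp(w^3 - w + 1) - 6*w^2*exp(w^3 - w + 1) + 6*w*exp(w^3 - w + 1) + exp(w^3 - w + 1)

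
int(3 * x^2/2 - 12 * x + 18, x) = x^3/2 - 6*x^2 + 18*x + C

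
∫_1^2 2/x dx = 2*log(2)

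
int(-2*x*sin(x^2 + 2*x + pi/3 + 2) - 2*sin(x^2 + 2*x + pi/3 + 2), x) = cos(x^2 + 2*x + pi/3 + 2) + C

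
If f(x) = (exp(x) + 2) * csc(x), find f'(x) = -exp(x)*cot(x)*csc(x) + exp(x)*csc(x) - 2*cot(x)*csc(x)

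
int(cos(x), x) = sin(x) + C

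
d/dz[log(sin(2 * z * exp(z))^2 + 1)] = (2*z*exp(z)*sin(4*z*exp(z)) + 2*exp(z)*sin(4*z*exp(z)))/(sin(2*z*exp(z))^2 + 1)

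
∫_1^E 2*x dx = -1 + exp(2)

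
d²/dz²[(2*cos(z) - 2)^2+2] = 8*cos(z) - 8*cos(2*z)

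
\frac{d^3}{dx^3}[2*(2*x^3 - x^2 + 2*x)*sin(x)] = -4*x^3*cos(x) - 36*x^2*sin(x) + 2*x^2*cos(x) + 12*x*sin(x) + 68*x*cos(x) + 12*sin(x) - 12*cos(x)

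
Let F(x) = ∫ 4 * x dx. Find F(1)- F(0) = 2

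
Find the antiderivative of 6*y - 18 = 3*y^2 - 18*y + C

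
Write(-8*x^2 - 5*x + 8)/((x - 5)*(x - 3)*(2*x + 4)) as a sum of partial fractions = -1/(5*(x + 2)) + 79/(20*(x - 3)) - 31/(4*(x - 5))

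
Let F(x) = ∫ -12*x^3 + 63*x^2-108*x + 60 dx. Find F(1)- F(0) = 24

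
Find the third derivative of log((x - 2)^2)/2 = 2/(x^3 - 6*x^2 + 12*x - 8)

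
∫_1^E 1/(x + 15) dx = -log(16/3) + log(E/3 + 5)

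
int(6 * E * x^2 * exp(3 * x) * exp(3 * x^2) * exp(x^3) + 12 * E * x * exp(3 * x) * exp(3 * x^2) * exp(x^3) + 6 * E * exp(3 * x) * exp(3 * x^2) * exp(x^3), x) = 2*exp((x + 1)^3) + C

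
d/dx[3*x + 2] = 3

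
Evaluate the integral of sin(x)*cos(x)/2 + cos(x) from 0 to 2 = -1 + (sin(2)/2 + 1)^2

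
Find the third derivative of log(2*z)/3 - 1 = 2/(3*z^3)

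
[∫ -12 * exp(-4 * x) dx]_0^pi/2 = -3 + 3*exp(-2*pi)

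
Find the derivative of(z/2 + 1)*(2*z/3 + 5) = 2*z/3 + 19/6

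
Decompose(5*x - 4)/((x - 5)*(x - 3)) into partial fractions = -11/(2*(x - 3)) + 21/(2*(x - 5))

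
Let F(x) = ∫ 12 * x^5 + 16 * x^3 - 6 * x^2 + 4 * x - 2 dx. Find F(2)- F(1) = 176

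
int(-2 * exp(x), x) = -2*exp(x) + C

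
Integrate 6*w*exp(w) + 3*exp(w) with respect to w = (6*w - 3)*exp(w) + C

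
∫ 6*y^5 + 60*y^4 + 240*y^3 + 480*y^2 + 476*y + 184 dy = y^6 + 12*y^5 + 60*y^4 + 160*y^3 + 238*y^2 + 184*y + C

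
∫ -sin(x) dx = cos(x) + C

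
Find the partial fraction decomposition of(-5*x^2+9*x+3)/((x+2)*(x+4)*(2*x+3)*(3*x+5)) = 699/(7*(3*x + 5)) - 174/(5*(2*x + 3)) + 113/(70*(x + 4)) - 35/(2*(x + 2))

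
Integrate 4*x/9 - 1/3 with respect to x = 2*x^2/9 - x/3 + C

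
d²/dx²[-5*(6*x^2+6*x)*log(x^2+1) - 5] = (-60*x^4*log(x^2 + 1) - 180*x^4 - 60*x^3 - 120*x^2*log(x^2 + 1) - 300*x^2 - 180*x - 60*log(x^2 + 1))/(x^4 + 2*x^2 + 1)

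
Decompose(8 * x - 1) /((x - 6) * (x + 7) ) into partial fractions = 57/(13*(x + 7)) + 47/(13*(x - 6))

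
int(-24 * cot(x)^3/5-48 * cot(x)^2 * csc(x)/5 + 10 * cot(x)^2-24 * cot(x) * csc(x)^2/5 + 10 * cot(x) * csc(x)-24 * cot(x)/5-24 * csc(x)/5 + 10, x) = 12*(cot(x) + csc(x))^2/5 - 10*cot(x) - 10*csc(x) + C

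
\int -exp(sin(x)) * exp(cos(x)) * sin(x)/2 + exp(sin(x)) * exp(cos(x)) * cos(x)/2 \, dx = exp(sqrt(2)*sin(x + pi/4))/2 + C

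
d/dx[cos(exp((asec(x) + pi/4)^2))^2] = -(2*asec(x) + pi/2)*exp(pi^2/16)*exp(pi*asec(x)/2)*exp(asec(x)^2)*sin(2*exp(pi^2/16)*exp(pi*asec(x)/2)*exp(asec(x)^2))/(x^2*sqrt(1 - 1/x^2))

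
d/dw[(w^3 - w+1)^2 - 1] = 6*w^5 - 8*w^3 + 6*w^2 + 2*w - 2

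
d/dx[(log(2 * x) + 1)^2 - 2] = (2*log(x) + 2*log(2) + 2)/x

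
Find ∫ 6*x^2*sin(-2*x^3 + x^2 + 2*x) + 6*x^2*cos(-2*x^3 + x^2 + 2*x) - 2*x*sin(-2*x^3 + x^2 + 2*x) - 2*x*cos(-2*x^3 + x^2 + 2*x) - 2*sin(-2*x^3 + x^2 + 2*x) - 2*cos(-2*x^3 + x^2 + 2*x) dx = -sin(x*(-2*x^2 + x + 2)) + cos(x*(-2*x^2 + x + 2)) + C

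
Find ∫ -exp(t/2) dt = -2*exp(t/2) + C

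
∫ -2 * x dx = -x^2 + C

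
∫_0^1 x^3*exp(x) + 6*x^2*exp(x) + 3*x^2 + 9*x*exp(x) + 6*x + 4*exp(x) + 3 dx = 6 + 8*E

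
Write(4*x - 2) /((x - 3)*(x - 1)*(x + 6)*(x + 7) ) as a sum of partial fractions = 3/(8*(x + 7)) - 26/(63*(x + 6)) - 1/(56*(x - 1)) + 1/(18*(x - 3))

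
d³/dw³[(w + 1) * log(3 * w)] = (2 - w)/w^3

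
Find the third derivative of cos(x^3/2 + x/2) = 27*x^6*sin(x^3/2 + x/2)/8 + 27*x^4*sin(x^3/2 + x/2)/8 - 27*x^3*cos(x^3/2 + x/2)/2 + 9*x^2*sin(x^3/2 + x/2)/8 - 9*x*cos(x^3/2 + x/2)/2 - 23*sin(x^3/2 + x/2)/8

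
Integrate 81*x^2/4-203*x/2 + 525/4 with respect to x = 27*x^3/4 - 203*x^2/4 + 525*x/4 + C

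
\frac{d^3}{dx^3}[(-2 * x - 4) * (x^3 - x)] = -48*x - 24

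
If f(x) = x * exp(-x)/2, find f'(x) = (1 - x)*exp(-x)/2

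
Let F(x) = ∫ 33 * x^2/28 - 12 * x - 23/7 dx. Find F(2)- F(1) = -519/28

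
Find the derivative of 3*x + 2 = 3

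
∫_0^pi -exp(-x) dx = -1 + exp(-pi)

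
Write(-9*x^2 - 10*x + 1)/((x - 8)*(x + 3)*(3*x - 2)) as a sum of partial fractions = 87/(242*(3*x - 2)) - 50/(121*(x + 3)) - 655/(242*(x - 8))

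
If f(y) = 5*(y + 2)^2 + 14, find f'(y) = 10*y + 20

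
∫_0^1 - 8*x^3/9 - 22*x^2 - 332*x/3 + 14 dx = -440/9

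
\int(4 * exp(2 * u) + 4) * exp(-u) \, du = 8*sinh(u) + C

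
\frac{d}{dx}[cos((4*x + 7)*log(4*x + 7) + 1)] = -4*(log(4*x + 7) + 1)*sin(4*x*log(4*x + 7) + 7*log(4*x + 7) + 1)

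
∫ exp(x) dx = exp(x) + C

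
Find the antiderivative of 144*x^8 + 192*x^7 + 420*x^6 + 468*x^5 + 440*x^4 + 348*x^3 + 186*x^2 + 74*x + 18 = 16*x^9 + 24*x^8 + 60*x^7 + 78*x^6 + 88*x^5 + 87*x^4 + 62*x^3 + 37*x^2 + 18*x + C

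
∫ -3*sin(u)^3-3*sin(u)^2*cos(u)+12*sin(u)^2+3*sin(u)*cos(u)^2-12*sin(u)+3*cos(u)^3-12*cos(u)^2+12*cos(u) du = (sqrt(2)*sin(u + pi/4) - 2)^3 + C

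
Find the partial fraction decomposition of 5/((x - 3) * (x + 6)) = -5/(9*(x + 6)) + 5/(9*(x - 3))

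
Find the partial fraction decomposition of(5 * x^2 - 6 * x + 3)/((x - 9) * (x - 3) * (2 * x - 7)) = -173/(11*(2*x - 7)) + 5/(x - 3) + 59/(11*(x - 9))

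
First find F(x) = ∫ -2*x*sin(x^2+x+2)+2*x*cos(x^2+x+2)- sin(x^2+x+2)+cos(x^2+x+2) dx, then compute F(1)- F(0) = -sin(2) + sin(4) + cos(4) - cos(2)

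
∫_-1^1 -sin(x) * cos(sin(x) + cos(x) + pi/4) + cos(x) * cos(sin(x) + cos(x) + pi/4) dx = -sin(-sin(1) + cos(1) + pi/4) + sin(cos(1) + pi/4 + sin(1))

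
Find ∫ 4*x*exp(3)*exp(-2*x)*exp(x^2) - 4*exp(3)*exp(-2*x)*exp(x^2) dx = 2*exp((x - 1)^2 + 2) + C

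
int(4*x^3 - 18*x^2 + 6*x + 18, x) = x^4 - 6*x^3 + 3*x^2 + 18*x + C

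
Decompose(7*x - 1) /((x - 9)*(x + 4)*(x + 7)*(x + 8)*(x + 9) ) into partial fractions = -16/(45*(x + 9)) + 57/(68*(x + 8)) - 25/(48*(x + 7)) + 29/(780*(x + 4)) + 31/(31824*(x - 9))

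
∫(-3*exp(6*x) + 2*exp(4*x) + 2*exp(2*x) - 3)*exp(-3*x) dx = -8*sinh(x)^3 - 2*sinh(x) + C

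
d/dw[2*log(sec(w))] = 2*tan(w)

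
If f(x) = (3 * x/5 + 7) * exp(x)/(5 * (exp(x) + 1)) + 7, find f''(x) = (-3*x*exp(2*x) + 3*x*exp(x) - 29*exp(2*x) + 41*exp(x))/(25*exp(3*x) + 75*exp(2*x) + 75*exp(x) + 25)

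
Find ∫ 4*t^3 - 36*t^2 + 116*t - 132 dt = t^4 - 12*t^3 + 58*t^2 - 132*t + C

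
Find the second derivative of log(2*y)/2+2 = -1/(2*y^2)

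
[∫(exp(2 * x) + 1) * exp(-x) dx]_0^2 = -exp(-2) + exp(2)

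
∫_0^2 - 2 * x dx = -4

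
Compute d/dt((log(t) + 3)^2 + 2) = (2*log(t) + 6)/t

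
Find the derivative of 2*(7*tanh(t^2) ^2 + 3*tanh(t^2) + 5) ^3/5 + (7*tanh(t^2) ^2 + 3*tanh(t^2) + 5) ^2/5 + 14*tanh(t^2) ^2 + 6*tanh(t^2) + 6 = 4*t*(-2058*tanh(t^2)^7/5 - 441*tanh(t^2)^6 - 1736*tanh(t^2)^5/5 + 171*tanh(t^2)^4/5 + 465*tanh(t^2)^3 + 1779*tanh(t^2)^2/5 + 1469*tanh(t^2)/5 + 51)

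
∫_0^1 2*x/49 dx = 1/49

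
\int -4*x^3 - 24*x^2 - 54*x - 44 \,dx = -x^4 - 8*x^3 - 27*x^2 - 44*x + C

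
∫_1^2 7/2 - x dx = 2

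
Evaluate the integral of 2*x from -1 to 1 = 0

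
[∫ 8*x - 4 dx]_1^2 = 8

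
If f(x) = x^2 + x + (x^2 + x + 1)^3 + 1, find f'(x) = 6*x^5 + 15*x^4 + 24*x^3 + 21*x^2 + 14*x + 4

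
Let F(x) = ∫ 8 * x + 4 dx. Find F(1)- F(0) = 8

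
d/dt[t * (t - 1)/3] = 2*t/3 - 1/3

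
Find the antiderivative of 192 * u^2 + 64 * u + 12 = 64*u^3 + 32*u^2 + 12*u + C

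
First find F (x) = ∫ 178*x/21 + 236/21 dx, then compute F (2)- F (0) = 276/7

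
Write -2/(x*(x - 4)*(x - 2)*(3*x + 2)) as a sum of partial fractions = 27/(112*(3*x + 2)) + 1/(16*(x - 2)) - 1/(56*(x - 4)) - 1/(8*x)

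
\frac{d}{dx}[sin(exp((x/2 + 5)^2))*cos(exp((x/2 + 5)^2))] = (x/2 + 5)*exp(25)*exp(5*x)*exp(x^2/4)*cos(2*exp(25)*exp(5*x)*exp(x^2/4))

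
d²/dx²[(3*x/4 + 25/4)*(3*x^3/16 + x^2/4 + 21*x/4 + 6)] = 27*x^2/16 + 261*x/32 + 11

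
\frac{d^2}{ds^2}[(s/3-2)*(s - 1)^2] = 2*s - 16/3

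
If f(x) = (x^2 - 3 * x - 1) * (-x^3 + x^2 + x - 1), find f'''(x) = -60*x^2 + 96*x - 6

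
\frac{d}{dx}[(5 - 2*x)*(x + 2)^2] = -6*x^2 - 6*x + 12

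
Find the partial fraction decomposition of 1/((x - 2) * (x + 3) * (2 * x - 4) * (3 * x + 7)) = 27/(676*(3*x + 7)) - 1/(100*(x + 3)) - 14/(4225*(x - 2)) + 1/(130*(x - 2)^2)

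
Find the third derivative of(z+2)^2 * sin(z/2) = -z^2*cos(z/2)/8 - 3*z*sin(z/2)/2 - z*cos(z/2)/2 - 3*sin(z/2) + 5*cos(z/2)/2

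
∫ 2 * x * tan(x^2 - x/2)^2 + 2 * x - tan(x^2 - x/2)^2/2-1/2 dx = tan(x*(x - 1/2)) + C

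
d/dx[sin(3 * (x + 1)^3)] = 9*(x + 1)^2*cos(3*x^3 + 9*x^2 + 9*x + 3)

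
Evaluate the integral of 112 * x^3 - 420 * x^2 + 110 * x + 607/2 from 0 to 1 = 493/2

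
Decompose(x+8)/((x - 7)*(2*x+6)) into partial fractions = -1/(4*(x + 3)) + 3/(4*(x - 7))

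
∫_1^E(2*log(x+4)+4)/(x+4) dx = -(log(5) + 2)^2 + (log(E + 4) + 2)^2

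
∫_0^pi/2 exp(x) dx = -1 + exp(pi/2)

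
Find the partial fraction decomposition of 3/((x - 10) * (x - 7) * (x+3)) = 3/(130*(x + 3)) - 1/(10*(x - 7)) + 1/(13*(x - 10))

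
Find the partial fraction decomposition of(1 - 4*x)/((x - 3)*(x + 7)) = -29/(10*(x + 7)) - 11/(10*(x - 3))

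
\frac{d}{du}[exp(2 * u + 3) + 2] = 2*exp(2*u + 3)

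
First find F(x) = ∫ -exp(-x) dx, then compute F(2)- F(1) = -exp(-1) + exp(-2)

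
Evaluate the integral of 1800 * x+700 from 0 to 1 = 1600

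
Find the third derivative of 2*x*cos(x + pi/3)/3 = 2*x*sin(x + pi/3)/3 - 2*cos(x + pi/3)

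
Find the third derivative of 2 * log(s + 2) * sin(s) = (-2*s^3*log(s + 2)*cos(s) - 12*s^2*log(s + 2)*cos(s) - 6*s^2*sin(s) - 24*s*log(s + 2)*cos(s) - 24*s*sin(s) - 6*s*cos(s) - 16*log(s + 2)*cos(s) - 20*sin(s) - 12*cos(s))/(s^3 + 6*s^2 + 12*s + 8)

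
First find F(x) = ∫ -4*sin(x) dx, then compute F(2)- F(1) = -4*cos(1) + 4*cos(2)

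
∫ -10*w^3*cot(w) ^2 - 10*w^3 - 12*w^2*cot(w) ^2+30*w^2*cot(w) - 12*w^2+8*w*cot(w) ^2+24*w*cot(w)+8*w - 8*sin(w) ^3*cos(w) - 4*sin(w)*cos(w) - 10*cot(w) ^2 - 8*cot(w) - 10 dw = 2*(5*w^3 + 6*w^2 - 4*w + 5)*cot(w) - 2*sin(w)^4 - 2*sin(w)^2 + C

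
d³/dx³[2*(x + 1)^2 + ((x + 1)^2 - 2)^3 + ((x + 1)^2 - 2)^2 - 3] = 120*x^3 + 360*x^2 + 240*x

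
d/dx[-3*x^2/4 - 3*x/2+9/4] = -3*x/2 - 3/2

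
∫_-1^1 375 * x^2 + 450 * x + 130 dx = 510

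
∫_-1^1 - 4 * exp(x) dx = -4*E + 4*exp(-1)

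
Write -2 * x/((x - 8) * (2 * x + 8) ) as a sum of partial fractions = -1/(3*(x + 4)) - 2/(3*(x - 8))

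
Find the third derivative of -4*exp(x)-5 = -4*exp(x)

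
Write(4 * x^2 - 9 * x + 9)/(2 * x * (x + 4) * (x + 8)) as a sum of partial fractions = 337/(64*(x + 8)) - 109/(32*(x + 4)) + 9/(64*x)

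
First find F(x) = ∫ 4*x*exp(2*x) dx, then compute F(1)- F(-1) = 3*exp(-2) + exp(2)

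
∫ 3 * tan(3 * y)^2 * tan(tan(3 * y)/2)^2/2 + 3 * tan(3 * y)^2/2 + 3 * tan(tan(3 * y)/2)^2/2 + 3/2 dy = tan(tan(3*y)/2) + C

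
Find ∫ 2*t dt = t^2 + C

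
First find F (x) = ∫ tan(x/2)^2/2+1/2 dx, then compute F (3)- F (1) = -tan(1/2) + tan(3/2)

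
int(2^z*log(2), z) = 2^z + C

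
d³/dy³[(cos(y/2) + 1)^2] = sin(y/2)/4 + sin(y)/2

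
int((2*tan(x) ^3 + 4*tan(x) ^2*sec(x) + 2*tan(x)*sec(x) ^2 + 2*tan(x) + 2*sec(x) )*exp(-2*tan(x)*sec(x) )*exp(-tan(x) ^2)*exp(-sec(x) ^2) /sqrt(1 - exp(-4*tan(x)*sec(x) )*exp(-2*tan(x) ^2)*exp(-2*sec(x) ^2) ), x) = asec(exp((tan(x) + sec(x))^2)) + C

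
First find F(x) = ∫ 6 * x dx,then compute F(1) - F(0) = 3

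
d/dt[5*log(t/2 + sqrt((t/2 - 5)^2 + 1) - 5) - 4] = (5*t + 5*sqrt(t^2 - 20*t + 104) - 50)/(t^2 + t*sqrt(t^2 - 20*t + 104) - 20*t - 10*sqrt(t^2 - 20*t + 104) + 104)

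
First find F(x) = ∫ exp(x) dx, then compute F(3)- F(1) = -E + exp(3)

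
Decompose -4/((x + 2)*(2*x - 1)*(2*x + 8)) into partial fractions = -8/(45*(2*x - 1)) - 1/(9*(x + 4)) + 1/(5*(x + 2))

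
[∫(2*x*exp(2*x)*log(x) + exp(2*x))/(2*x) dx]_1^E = exp(2*E)/2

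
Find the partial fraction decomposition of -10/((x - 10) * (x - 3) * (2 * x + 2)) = -5/(44*(x + 1)) + 5/(28*(x - 3)) - 5/(77*(x - 10))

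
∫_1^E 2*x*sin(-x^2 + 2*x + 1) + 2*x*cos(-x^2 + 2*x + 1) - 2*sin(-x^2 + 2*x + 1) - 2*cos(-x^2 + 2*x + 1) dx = -cos(2) + cos(-exp(2) + 1 + 2*E) - sin(-exp(2) + 1 + 2*E) + sin(2)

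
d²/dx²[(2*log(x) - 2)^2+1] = (16 - 8*log(x))/x^2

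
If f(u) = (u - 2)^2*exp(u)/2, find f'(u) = u^2*exp(u)/2 - u*exp(u)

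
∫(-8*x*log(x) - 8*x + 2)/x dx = 2*(1 - 4*x)*log(x) + C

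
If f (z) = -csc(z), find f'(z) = cot(z)*csc(z)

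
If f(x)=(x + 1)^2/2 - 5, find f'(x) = x + 1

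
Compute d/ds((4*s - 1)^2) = 32*s - 8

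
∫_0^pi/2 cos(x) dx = 1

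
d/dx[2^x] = 2^x*log(2)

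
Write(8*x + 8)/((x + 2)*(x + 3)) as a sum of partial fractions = 16/(x + 3) - 8/(x + 2)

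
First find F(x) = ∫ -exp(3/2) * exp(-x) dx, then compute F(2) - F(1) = -exp(1/2) + exp(-1/2)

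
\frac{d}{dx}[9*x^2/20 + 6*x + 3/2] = 9*x/10 + 6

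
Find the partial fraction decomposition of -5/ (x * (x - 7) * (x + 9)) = -5/(144*(x + 9)) - 5/(112*(x - 7)) + 5/(63*x)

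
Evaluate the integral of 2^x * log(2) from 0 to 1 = 1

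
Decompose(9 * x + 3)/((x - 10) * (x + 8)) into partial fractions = 23/(6*(x + 8)) + 31/(6*(x - 10))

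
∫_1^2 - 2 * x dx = -3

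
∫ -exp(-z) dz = exp(-z) + C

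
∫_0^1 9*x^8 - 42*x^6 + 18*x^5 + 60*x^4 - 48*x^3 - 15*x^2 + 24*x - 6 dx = -1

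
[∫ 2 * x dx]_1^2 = 3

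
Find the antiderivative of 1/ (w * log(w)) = log(log(w)/2) + C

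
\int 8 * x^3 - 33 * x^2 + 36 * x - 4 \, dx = 2*x^4 - 11*x^3 + 18*x^2 - 4*x + C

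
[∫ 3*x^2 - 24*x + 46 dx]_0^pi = -2*pi + (-4 + pi)^3 + 64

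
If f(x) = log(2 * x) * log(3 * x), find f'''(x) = (4*log(x) - 6 + 2*log(2) + 2*log(3))/x^3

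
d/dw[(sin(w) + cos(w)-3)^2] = 2*cos(2*w) - 6*sqrt(2)*cos(w + pi/4)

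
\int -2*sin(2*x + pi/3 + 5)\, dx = cos(2*x + pi/3 + 5) + C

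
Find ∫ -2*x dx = -x^2 + C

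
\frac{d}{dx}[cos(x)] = -sin(x)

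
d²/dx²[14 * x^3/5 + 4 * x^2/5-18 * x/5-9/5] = 84*x/5 + 8/5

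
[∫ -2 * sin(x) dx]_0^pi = -4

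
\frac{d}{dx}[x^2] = 2*x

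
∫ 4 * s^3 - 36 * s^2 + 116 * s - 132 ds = s^4 - 12*s^3 + 58*s^2 - 132*s + C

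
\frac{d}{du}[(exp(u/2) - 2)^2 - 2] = -2*exp(u/2) + exp(u)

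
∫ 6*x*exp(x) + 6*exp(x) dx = 6*x*exp(x) + C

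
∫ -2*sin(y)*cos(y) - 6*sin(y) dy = (cos(y) + 3)^2 + C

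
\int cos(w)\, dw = sin(w) + C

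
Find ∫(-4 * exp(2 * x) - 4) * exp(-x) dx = -8*sinh(x) + C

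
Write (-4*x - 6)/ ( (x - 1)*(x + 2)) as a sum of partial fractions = -2/(3*(x + 2)) - 10/(3*(x - 1))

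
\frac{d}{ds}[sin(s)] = cos(s)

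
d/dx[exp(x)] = exp(x)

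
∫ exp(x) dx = exp(x) + C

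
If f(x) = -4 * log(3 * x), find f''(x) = 4/x^2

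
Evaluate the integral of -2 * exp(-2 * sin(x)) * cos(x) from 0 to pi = 0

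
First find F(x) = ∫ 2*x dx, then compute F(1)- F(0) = 1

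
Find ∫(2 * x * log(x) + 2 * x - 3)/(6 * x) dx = (2*x - 3)*log(x)/6 + C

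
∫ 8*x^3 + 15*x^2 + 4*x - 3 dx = 2*x^4 + 5*x^3 + 2*x^2 - 3*x + C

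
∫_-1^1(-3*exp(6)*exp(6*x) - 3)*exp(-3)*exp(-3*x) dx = -exp(6) + exp(-6)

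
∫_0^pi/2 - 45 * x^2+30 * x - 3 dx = -15*pi^3/8 - 3*pi/2 + 15*pi^2/4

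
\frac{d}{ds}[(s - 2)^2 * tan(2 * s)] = 2*s^2/cos(2*s)^2 + 2*s*tan(2*s) - 8*s/cos(2*s)^2 - 4*tan(2*s) + 8/cos(2*s)^2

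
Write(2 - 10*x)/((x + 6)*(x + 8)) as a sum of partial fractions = -41/(x + 8) + 31/(x + 6)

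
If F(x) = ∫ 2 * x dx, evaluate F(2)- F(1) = 3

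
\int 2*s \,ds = s^2 + C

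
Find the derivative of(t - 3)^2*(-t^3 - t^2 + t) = -5*t^4 + 20*t^3 - 6*t^2 - 30*t + 9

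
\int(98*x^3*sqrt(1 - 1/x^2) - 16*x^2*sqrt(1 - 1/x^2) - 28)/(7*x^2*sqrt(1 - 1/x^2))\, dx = 7*x^2 - 16*x/7 - 4*asec(x) + C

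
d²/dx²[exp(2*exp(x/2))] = exp(x/2 + 2*exp(x/2))/2 + exp(x + 2*exp(x/2))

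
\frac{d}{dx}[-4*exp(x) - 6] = -4*exp(x)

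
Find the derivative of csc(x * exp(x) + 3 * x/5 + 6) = -(x*exp(x) + exp(x) + 3/5)*cos(x*exp(x) + 3*x/5 + 6)/sin(x*exp(x) + 3*x/5 + 6)^2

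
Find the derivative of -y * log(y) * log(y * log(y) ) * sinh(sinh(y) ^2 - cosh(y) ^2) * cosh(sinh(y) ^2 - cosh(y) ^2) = (log(y)*log(y*log(y)) + log(y) + log(y*log(y)) + 1)*sinh(1)*cosh(1)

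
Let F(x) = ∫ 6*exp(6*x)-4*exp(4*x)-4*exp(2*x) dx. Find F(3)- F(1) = -exp(12) - 3*exp(6) + 2*exp(2) + exp(4) + exp(18)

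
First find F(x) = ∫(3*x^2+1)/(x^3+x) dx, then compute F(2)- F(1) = -log(2) + log(10)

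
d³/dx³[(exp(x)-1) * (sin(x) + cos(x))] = -4*exp(x)*sin(x) - sin(x) + cos(x)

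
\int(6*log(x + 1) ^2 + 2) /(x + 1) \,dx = 2*(log(x + 1)^2 + 1)*log(x + 1) + C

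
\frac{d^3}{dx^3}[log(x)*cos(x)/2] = (x^3*log(x)*sin(x) - 3*x^2*cos(x) + 3*x*sin(x) + 2*cos(x))/(2*x^3)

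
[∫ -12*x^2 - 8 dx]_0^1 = -12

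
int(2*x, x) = x^2 + C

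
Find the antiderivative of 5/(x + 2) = 5*log(x + 2) + C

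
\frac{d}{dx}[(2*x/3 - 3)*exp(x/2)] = x*exp(x/2)/3 - 5*exp(x/2)/6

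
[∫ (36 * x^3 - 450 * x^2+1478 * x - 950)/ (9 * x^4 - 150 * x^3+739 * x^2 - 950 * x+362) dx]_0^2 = 0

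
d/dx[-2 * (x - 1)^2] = 4 - 4*x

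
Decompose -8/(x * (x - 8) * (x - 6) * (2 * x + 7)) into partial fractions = 64/(3059*(2*x + 7)) + 2/(57*(x - 6)) - 1/(46*(x - 8)) - 1/(42*x)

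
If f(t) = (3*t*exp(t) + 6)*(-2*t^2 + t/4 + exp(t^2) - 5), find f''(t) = -6*t^3*exp(t) + 12*t^3*exp(t^2 + t) - 141*t^2*exp(t)/4 + 24*t^2*exp(t^2) + 12*t^2*exp(t^2 + t) - 48*t*exp(t) + 21*t*exp(t^2 + t) - 57*exp(t)/2 + 12*exp(t^2) + 6*exp(t^2 + t) - 24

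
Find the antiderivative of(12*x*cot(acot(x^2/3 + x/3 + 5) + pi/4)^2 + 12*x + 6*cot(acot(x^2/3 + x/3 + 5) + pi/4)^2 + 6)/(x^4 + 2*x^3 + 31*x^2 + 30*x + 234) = 2*(x^2 + x + 12)/(x^2 + x + 18) + C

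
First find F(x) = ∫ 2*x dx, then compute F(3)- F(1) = 8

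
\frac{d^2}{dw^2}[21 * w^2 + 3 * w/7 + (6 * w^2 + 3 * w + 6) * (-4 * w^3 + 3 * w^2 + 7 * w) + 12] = -480*w^3 + 72*w^2 + 162*w + 120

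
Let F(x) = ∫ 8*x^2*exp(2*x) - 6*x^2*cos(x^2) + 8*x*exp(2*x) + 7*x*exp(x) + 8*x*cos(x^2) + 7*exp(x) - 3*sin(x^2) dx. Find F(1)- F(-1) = -6*sin(1) - 4*exp(-2) + 7*exp(-1) + 7*E + 4*exp(2)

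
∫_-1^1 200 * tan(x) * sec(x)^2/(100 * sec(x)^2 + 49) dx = 0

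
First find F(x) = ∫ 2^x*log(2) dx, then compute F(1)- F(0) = 1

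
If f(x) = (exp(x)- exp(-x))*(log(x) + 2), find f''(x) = (x^2*exp(2*x)*log(x) + 2*x^2*exp(2*x) - x^2*log(x) - 2*x^2 + 2*x*exp(2*x) + 2*x - exp(2*x) + 1)*exp(-x)/x^2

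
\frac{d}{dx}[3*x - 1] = 3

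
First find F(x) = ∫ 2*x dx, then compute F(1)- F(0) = 1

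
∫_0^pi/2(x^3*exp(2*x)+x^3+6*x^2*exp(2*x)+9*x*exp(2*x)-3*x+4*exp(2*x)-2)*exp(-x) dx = (1 + pi/2)^3*(-exp(-pi/2) + exp(pi/2))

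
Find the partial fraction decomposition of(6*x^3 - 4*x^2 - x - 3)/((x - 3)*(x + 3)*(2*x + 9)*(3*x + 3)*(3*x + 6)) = -668/(945*(2*x + 9)) + 11/(18*(x + 3)) - 13/(45*(x + 2)) + 1/(42*(x + 1)) + 1/(135*(x - 3))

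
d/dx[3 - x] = -1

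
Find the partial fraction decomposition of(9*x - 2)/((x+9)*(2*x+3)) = -31/(15*(2*x + 3)) + 83/(15*(x + 9))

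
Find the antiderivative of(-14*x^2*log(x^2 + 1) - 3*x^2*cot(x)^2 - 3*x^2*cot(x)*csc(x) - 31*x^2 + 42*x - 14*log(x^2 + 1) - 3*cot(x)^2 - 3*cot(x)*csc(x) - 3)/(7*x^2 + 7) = -(2*x - 3)*log(x^2 + 1) + 3*cot(x)/7 + 3*csc(x)/7 + C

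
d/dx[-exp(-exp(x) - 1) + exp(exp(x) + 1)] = (exp(x) + exp(x + 2*exp(x) + 2))*exp(-exp(x) - 1)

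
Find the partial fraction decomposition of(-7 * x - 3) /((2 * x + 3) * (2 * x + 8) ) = 3/(2*(2*x + 3)) - 5/(2*(x + 4))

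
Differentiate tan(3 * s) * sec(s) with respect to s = (sin(s)*tan(3*s)/cos(s) + 3/cos(3*s)^2)/cos(s)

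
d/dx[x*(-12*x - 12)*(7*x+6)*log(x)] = -252*x^2*log(x) - 84*x^2 - 312*x*log(x) - 156*x - 72*log(x) - 72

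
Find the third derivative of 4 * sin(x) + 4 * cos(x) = 4*sin(x) - 4*cos(x)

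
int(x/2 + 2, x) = x^2/4 + 2*x + C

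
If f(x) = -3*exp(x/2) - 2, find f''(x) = -3*exp(x/2)/4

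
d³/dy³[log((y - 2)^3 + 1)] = (6*y^6 - 72*y^5 + 360*y^4 - 1002*y^3 + 1692*y^2 - 1656*y + 726)/(y^9 - 18*y^8 + 144*y^7 - 669*y^6 + 1980*y^5 - 3852*y^4 + 4899*y^3 - 3906*y^2 + 1764*y - 343)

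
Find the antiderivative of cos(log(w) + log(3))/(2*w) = sin(log(3*w))/2 + C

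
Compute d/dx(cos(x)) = -sin(x)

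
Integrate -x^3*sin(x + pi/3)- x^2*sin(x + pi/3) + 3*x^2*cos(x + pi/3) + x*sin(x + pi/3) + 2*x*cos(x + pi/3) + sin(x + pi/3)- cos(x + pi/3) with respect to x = (x^3 + x^2 - x - 1)*cos(x + pi/3) + C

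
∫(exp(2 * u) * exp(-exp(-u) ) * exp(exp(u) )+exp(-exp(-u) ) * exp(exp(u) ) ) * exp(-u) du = exp(2*sinh(u)) + C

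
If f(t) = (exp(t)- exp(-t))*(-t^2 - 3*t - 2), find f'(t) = (-t^2*exp(2*t) - t^2 - 5*t*exp(2*t) - t - 5*exp(2*t) + 1)*exp(-t)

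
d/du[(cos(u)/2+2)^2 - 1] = -(cos(u)/2 + 2)*sin(u)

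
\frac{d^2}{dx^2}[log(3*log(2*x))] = (-log(x) - 1 - log(2))/(x^2*log(x)^2 + 2*x^2*log(2)*log(x) + x^2*log(2)^2)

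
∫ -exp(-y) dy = exp(-y) + C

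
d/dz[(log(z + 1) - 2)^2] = (2*log(z + 1) - 4)/(z + 1)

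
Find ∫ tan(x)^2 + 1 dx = tan(x) + C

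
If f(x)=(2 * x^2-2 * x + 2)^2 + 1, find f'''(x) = 96*x - 48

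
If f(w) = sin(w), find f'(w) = cos(w)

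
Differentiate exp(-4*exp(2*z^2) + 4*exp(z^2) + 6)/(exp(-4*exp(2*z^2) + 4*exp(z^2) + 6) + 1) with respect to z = (8*z*exp(z^2 - 4*exp(2*z^2) + 4*exp(z^2) + 6) - 16*z*exp(2*z^2 - 4*exp(2*z^2) + 4*exp(z^2) + 6))/(exp(12)*exp(8*exp(z^2))*exp(-8*exp(2*z^2)) + 2*exp(6)*exp(4*exp(z^2))*exp(-4*exp(2*z^2)) + 1)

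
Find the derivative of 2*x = 2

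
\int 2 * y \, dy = y^2 + C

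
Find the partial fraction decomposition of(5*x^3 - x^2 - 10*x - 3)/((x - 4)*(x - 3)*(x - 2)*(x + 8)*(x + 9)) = -1213/(572*(x + 9)) + 849/(440*(x + 8)) + 13/(220*(x - 2)) - 31/(44*(x - 3)) + 87/(104*(x - 4))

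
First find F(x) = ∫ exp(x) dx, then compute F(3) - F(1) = -E + exp(3)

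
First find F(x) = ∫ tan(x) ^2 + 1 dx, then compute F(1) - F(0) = tan(1)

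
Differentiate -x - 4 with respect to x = -1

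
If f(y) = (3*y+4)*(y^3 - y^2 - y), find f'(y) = 12*y^3 + 3*y^2 - 14*y - 4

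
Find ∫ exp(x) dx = exp(x) + C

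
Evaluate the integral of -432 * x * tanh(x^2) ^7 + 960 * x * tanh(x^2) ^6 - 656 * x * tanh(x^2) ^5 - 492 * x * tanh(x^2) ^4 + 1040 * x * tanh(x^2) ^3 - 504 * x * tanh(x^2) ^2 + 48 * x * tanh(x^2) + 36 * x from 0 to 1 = 2*(-39*tanh(1)^2 - 48*tanh(1)^4 + 6*tanh(1) + 18*tanh(1)^5 + 9 + 68*tanh(1)^3)*tanh(1)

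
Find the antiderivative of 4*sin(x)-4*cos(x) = -4*sqrt(2)*sin(x + pi/4) + C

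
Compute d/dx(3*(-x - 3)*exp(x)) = -3*x*exp(x) - 12*exp(x)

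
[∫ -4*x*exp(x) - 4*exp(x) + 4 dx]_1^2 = -8*exp(2) + 4 + 4*E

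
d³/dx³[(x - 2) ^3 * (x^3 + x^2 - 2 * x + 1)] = 120*x^3 - 300*x^2 + 96*x + 102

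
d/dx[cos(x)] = -sin(x)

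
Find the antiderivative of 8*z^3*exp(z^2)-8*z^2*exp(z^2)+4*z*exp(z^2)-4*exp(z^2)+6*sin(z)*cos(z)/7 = (4*z^2 - 4*z - 2)*exp(z^2) + 3*sin(z)^2/7 + C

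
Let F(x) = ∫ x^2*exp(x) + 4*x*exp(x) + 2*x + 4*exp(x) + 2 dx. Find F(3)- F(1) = -5*E + 12 + 17*exp(3)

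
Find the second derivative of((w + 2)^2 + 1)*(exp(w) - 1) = w^2*exp(w) + 8*w*exp(w) + 15*exp(w) - 2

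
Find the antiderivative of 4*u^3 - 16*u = u^4 - 8*u^2 + C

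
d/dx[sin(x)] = cos(x)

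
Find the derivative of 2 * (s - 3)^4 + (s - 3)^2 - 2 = 8*s^3 - 72*s^2 + 218*s - 222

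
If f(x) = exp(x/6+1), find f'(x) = exp(x/6 + 1)/6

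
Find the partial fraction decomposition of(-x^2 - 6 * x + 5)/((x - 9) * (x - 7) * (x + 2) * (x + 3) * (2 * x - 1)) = 4/(1105*(2*x - 1)) + 1/(60*(x + 3)) - 13/(495*(x + 2)) + 43/(1170*(x - 7)) - 65/(2244*(x - 9))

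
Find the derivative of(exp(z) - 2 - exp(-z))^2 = (2*exp(4*z) - 4*exp(3*z) - 4*exp(z) - 2)*exp(-2*z)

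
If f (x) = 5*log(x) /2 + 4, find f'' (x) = -5/(2*x^2)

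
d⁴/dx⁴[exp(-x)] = exp(-x)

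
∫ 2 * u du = u^2 + C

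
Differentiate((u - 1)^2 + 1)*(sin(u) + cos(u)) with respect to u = sqrt(2)*u^2*cos(u + pi/4) + 4*u*sin(u) - 4*sin(u)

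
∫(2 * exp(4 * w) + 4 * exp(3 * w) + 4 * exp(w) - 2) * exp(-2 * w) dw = (exp(2*w) + 2*exp(w) - 1)^2*exp(-2*w) + C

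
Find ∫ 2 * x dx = x^2 + C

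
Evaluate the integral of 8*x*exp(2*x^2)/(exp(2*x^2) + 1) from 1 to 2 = -2*log(1 + exp(2)) + 2*log(1 + exp(8))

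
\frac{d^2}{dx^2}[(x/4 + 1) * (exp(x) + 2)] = x*exp(x)/4 + 3*exp(x)/2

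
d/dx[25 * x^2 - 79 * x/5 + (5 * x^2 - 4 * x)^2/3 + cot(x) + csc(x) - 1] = 100*x^3/3 - 40*x^2 + 182*x/3 - cot(x)^2 - cot(x)*csc(x) - 84/5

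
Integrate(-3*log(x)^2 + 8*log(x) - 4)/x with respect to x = -(log(x) - 1)^3 + (log(x) - 1)^2 + log(x) + C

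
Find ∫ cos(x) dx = sin(x) + C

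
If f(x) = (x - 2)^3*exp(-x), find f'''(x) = (-x^3 + 15*x^2 - 66*x + 86)*exp(-x)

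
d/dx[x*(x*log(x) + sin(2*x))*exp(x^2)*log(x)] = (2*x^3*log(x)^2 + 2*x^2*log(x)*sin(2*x) + 2*x*log(x)^2 + 2*x*log(x)*cos(2*x) + 2*x*log(x) + log(x)*sin(2*x) + sin(2*x))*exp(x^2)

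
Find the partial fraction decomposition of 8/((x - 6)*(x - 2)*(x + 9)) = 8/(165*(x + 9)) - 2/(11*(x - 2)) + 2/(15*(x - 6))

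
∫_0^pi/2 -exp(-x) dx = -1 + exp(-pi/2)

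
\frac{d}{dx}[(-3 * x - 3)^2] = 18*x + 18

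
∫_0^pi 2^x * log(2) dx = -1 + 2^pi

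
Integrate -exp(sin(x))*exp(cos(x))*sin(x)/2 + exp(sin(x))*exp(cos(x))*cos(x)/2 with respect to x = exp(sqrt(2)*sin(x + pi/4))/2 + C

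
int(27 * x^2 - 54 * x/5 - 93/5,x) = 9*x^3 - 27*x^2/5 - 93*x/5 + C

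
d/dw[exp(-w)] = -exp(-w)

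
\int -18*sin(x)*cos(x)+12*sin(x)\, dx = (3*cos(x) - 2)^2 + C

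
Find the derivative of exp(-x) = -exp(-x)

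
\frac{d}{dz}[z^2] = 2*z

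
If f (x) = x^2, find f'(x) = 2*x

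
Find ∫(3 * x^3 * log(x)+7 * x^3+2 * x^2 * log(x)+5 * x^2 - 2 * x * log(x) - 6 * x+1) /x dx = (log(x) + 2)*(x^3 + x^2 - 2*x + 1) + C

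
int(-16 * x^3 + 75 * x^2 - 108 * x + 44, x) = -4*x^4 + 25*x^3 - 54*x^2 + 44*x + C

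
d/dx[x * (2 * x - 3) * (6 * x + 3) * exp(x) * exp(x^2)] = 24*x^4*exp(x^2 + x) - 12*x^3*exp(x^2 + x) + 6*x^2*exp(x^2 + x) - 33*x*exp(x^2 + x) - 9*exp(x^2 + x)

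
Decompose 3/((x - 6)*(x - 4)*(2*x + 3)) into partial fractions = 4/(55*(2*x + 3)) - 3/(22*(x - 4)) + 1/(10*(x - 6))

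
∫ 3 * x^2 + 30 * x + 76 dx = x^3 + 15*x^2 + 76*x + C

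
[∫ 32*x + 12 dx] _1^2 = 60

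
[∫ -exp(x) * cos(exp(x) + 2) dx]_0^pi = -sin(2 + exp(pi)) + sin(3)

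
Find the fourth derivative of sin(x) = sin(x)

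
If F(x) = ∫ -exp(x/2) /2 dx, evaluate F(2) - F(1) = -E + exp(1/2)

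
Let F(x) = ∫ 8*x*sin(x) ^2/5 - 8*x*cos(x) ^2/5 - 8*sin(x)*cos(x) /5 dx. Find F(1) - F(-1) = 0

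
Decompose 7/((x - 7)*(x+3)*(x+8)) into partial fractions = 7/(75*(x + 8)) - 7/(50*(x + 3)) + 7/(150*(x - 7))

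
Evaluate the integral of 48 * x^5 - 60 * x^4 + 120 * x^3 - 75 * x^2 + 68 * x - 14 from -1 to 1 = -102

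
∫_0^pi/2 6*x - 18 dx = -27 + 3*(-3 + pi/2)^2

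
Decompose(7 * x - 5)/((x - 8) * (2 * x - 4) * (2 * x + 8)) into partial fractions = -11/(96*(x + 4)) - 1/(16*(x - 2)) + 17/(96*(x - 8))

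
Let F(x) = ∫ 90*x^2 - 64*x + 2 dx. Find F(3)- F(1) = 528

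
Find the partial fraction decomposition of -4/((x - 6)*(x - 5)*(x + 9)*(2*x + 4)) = 1/(735*(x + 9)) - 1/(196*(x + 2)) + 1/(49*(x - 5)) - 1/(60*(x - 6))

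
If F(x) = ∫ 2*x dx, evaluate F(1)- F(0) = 1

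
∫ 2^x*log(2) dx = 2^x + C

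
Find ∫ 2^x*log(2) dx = 2^x + C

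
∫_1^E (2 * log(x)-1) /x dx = 0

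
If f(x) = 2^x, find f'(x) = 2^x*log(2)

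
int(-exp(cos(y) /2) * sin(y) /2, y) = exp(cos(y)/2) + C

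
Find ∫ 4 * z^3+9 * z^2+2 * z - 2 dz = z^4 + 3*z^3 + z^2 - 2*z + C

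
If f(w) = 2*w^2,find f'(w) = 4*w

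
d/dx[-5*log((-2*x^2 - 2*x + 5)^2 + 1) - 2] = (-40*x^3 - 60*x^2 + 80*x + 50)/(2*x^4 + 4*x^3 - 8*x^2 - 10*x + 13)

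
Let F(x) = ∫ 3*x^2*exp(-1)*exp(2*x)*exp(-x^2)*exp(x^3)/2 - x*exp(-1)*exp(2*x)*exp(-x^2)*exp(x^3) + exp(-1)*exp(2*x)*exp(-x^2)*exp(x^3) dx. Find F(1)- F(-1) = -exp(-5)/2 + E/2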